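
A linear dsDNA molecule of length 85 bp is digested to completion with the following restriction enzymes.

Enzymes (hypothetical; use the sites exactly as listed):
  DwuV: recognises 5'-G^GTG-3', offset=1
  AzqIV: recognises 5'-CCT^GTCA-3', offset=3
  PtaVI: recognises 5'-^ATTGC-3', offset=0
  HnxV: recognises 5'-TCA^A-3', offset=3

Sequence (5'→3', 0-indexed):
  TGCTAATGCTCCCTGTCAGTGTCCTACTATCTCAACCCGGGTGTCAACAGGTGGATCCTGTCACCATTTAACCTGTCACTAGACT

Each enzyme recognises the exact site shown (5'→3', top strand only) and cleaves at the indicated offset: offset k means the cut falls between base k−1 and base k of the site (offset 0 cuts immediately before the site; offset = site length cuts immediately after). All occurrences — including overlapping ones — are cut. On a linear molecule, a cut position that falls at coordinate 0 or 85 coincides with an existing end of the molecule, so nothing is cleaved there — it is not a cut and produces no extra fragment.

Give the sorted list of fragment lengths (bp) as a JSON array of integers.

Scan for sites:
  DwuV GGTG/1: at [39, 49] ⇒ [40, 50]
  AzqIV CCTGTCA/3: at [11, 56, 71] ⇒ [14, 59, 74]
  PtaVI (ATTGC, off=0): no sites
  HnxV TCAA/3: at [31, 43] ⇒ [34, 46]

All cut coordinates (distinct, sorted): [14, 34, 40, 46, 50, 59, 74]

Fragment lengths:
  [0,14): 14 bp
  [14,34): 20 bp
  [34,40): 6 bp
  [40,46): 6 bp
  [46,50): 4 bp
  [50,59): 9 bp
  [59,74): 15 bp
  [74,85): 11 bp

[4,6,6,9,11,14,15,20]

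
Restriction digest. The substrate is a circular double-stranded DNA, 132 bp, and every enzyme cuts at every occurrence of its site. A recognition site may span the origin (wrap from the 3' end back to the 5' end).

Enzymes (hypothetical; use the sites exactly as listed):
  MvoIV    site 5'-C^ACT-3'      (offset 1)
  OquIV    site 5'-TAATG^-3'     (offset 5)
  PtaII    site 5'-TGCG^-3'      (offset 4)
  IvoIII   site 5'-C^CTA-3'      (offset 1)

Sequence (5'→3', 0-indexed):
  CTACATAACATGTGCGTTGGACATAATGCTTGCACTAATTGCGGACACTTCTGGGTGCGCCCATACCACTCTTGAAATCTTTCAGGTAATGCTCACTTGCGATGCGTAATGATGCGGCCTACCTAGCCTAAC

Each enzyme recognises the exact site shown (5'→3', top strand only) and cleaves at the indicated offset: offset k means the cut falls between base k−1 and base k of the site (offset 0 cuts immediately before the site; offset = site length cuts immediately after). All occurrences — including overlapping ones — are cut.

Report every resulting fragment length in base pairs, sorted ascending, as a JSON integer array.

[2,3,3,4,5,5,5,5,5,5,7,8,10,12,13,16,24]

Scan for sites:
  MvoIV CACT/1: at [32, 45, 66, 93] ⇒ [33, 46, 67, 94]
  OquIV TAATG/5: at [23, 86, 106] ⇒ [28, 91, 111]
  PtaII TGCG/4: at [12, 39, 55, 97, 102, 112] ⇒ [16, 43, 59, 101, 106, 116]
  IvoIII CCTA/1: at [117, 121, 126, 131] ⇒ [0, 118, 122, 127]

All cut coordinates (distinct, sorted): [0, 16, 28, 33, 43, 46, 59, 67, 91, 94, 101, 106, 111, 116, 118, 122, 127]

Fragment lengths:
  0→16: 16 bp
  16→28: 12 bp
  28→33: 5 bp
  33→43: 10 bp
  43→46: 3 bp
  46→59: 13 bp
  59→67: 8 bp
  67→91: 24 bp
  91→94: 3 bp
  94→101: 7 bp
  101→106: 5 bp
  106→111: 5 bp
  111→116: 5 bp
  116→118: 2 bp
  118→122: 4 bp
  122→127: 5 bp
  127→0 (wrap): 132-127+0 = 5 bp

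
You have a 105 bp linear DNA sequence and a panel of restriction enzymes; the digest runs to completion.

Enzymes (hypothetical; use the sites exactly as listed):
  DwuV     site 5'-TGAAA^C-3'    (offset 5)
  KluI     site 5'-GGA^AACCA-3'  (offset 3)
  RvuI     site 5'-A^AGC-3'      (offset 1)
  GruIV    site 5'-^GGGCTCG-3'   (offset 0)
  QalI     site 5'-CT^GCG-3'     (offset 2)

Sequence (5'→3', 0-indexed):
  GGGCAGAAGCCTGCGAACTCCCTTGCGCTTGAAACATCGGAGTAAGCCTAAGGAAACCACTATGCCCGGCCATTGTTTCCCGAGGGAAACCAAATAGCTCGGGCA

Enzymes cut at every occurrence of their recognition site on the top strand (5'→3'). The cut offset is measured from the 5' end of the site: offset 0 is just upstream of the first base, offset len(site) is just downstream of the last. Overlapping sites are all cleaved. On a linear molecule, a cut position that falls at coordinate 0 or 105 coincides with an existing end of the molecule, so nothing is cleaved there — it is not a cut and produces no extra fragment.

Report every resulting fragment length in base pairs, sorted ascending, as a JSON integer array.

Per-enzyme occurrences:
  DwuV TGAAAC/5: at [29] ⇒ [34]
  KluI GGAAACCA/3: at [51, 84] ⇒ [54, 87]
  RvuI AAGC/1: at [6, 43] ⇒ [7, 44]
  GruIV (GGGCTCG, off=0): no sites
  QalI CTGCG/2: at [10] ⇒ [12]

All cut coordinates (distinct, sorted): [7, 12, 34, 44, 54, 87]

Fragments:
  [0,7): 7 bp
  [7,12): 5 bp
  [12,34): 22 bp
  [34,44): 10 bp
  [44,54): 10 bp
  [54,87): 33 bp
  [87,105): 18 bp

[5,7,10,10,18,22,33]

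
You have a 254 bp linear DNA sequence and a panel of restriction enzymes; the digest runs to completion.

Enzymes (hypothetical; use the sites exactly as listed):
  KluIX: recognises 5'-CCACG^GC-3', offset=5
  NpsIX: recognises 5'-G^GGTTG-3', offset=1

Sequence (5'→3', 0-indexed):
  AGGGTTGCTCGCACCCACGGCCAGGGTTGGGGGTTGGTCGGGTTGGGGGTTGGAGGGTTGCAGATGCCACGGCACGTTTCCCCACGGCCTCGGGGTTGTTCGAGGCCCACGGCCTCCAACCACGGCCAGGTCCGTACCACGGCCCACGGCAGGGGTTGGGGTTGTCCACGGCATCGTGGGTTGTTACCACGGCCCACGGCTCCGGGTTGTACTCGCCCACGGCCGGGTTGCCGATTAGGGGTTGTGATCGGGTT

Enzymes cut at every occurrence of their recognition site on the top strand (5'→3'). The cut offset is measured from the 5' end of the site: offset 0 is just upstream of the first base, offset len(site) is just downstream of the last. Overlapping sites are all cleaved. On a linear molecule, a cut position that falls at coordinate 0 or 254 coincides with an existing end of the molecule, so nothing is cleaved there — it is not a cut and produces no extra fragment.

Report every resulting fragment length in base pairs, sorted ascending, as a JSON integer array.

Site scan:
  KluIX CCACGGC/5: at [14, 66, 81, 106, 119, 136, 143, 165, 186, 193, 216] ⇒ [19, 71, 86, 111, 124, 141, 148, 170, 191, 198, 221]
  NpsIX GGGTTG/1: at [1, 23, 30, 39, 46, 54, 92, 152, 158, 177, 203, 224, 238] ⇒ [2, 24, 31, 40, 47, 55, 93, 153, 159, 178, 204, 225, 239]

Pooled cuts: [2, 19, 24, 31, 40, 47, 55, 71, 86, 93, 111, 124, 141, 148, 153, 159, 170, 178, 191, 198, 204, 221, 225, 239]

Fragment lengths:
  [0,2): 2 bp
  [2,19): 17 bp
  [19,24): 5 bp
  [24,31): 7 bp
  [31,40): 9 bp
  [40,47): 7 bp
  [47,55): 8 bp
  [55,71): 16 bp
  [71,86): 15 bp
  [86,93): 7 bp
  [93,111): 18 bp
  [111,124): 13 bp
  [124,141): 17 bp
  [141,148): 7 bp
  [148,153): 5 bp
  [153,159): 6 bp
  [159,170): 11 bp
  [170,178): 8 bp
  [178,191): 13 bp
  [191,198): 7 bp
  [198,204): 6 bp
  [204,221): 17 bp
  [221,225): 4 bp
  [225,239): 14 bp
  [239,254): 15 bp

[2,4,5,5,6,6,7,7,7,7,7,8,8,9,11,13,13,14,15,15,16,17,17,17,18]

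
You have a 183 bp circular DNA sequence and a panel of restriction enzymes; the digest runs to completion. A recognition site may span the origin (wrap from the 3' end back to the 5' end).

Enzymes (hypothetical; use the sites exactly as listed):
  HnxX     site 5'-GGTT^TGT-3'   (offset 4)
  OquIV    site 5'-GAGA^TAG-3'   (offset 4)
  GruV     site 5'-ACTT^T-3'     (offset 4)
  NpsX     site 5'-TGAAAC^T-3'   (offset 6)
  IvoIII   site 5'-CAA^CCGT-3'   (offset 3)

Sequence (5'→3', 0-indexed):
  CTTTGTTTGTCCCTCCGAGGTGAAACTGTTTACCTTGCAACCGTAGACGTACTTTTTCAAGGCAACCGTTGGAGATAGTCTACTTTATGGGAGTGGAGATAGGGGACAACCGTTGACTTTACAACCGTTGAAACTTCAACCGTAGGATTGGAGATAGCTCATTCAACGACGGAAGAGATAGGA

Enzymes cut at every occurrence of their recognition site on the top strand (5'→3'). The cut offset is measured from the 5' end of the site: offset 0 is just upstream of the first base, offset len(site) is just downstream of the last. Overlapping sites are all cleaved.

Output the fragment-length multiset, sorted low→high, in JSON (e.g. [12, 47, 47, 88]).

Scan for sites:
  HnxX (GGTTTGT, off=4): no sites
  OquIV (GAGATAG, off=4): starts [71, 95, 150, 174] → cuts [75, 99, 154, 178]
  GruV (ACTTT, off=4): starts [50, 81, 115, 182] → cuts [3, 54, 85, 119]
  NpsX (TGAAACT, off=6): starts [20, 128] → cuts [26, 134]
  IvoIII (CAACCGT, off=3): starts [37, 62, 106, 121, 136] → cuts [40, 65, 109, 124, 139]

Pooled cuts: [3, 26, 40, 54, 65, 75, 85, 99, 109, 119, 124, 134, 139, 154, 178]

Fragments:
  3→26: 23 bp
  26→40: 14 bp
  40→54: 14 bp
  54→65: 11 bp
  65→75: 10 bp
  75→85: 10 bp
  85→99: 14 bp
  99→109: 10 bp
  109→119: 10 bp
  119→124: 5 bp
  124→134: 10 bp
  134→139: 5 bp
  139→154: 15 bp
  154→178: 24 bp
  178→3 (wrap): 183-178+3 = 8 bp

[5,5,8,10,10,10,10,10,11,14,14,14,15,23,24]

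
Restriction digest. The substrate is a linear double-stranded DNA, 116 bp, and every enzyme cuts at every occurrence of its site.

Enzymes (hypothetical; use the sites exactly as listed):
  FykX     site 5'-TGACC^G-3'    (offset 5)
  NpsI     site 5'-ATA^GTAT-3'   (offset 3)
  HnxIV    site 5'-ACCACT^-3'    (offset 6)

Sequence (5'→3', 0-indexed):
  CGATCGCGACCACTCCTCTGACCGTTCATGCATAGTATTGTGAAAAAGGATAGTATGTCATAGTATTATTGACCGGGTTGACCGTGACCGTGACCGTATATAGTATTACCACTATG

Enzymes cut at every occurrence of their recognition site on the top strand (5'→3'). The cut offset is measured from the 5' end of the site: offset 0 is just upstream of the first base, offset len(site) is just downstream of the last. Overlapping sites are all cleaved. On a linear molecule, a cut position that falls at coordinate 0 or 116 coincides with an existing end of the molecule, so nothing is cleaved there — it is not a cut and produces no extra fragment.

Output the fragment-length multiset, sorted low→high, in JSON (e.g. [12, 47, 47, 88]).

Per-enzyme occurrences:
  FykX (TGACCG, off=5): starts [18, 69, 78, 84, 90] → cuts [23, 74, 83, 89, 95]
  NpsI (ATAGTAT, off=3): starts [31, 49, 59, 99] → cuts [34, 52, 62, 102]
  HnxIV (ACCACT, off=6): starts [8, 107] → cuts [14, 113]

Pooled cuts: [14, 23, 34, 52, 62, 74, 83, 89, 95, 102, 113]

Fragments:
  [0,14): 14 bp
  [14,23): 9 bp
  [23,34): 11 bp
  [34,52): 18 bp
  [52,62): 10 bp
  [62,74): 12 bp
  [74,83): 9 bp
  [83,89): 6 bp
  [89,95): 6 bp
  [95,102): 7 bp
  [102,113): 11 bp
  [113,116): 3 bp

[3,6,6,7,9,9,10,11,11,12,14,18]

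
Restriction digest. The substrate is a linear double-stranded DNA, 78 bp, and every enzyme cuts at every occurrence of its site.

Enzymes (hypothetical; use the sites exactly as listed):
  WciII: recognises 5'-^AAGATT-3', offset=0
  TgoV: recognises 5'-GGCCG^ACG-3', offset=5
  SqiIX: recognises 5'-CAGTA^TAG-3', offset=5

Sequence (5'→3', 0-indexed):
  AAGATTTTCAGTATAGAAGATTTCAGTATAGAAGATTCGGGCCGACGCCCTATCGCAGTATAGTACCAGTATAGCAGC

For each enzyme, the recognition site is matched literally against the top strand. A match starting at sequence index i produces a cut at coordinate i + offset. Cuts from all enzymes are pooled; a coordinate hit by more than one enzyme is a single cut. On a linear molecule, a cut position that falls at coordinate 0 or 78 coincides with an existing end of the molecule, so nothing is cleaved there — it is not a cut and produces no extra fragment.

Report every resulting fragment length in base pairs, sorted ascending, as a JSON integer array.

Site scan:
  WciII AAGATT/0: at [0, 16, 31] ⇒ [16, 31] (position 0 is a terminus of the linear molecule — no cut)
  TgoV GGCCGACG/5: at [39] ⇒ [44]
  SqiIX CAGTATAG/5: at [8, 23, 55, 66] ⇒ [13, 28, 60, 71]

Pooled cuts: [13, 16, 28, 31, 44, 60, 71]

Fragments:
  [0,13): 13 bp
  [13,16): 3 bp
  [16,28): 12 bp
  [28,31): 3 bp
  [31,44): 13 bp
  [44,60): 16 bp
  [60,71): 11 bp
  [71,78): 7 bp

[3,3,7,11,12,13,13,16]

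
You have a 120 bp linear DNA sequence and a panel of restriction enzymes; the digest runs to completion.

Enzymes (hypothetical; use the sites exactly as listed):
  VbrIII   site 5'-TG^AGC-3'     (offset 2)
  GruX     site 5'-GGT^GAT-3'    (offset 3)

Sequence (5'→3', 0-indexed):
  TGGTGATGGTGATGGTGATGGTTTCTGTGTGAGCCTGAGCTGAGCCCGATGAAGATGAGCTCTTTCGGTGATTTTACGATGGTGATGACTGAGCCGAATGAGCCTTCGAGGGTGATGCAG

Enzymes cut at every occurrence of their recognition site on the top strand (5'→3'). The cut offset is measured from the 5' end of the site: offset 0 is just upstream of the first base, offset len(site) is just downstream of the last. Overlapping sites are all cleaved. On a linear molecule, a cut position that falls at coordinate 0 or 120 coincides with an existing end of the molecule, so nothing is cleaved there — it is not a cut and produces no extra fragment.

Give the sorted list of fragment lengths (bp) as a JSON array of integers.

Per-enzyme occurrences:
  VbrIII (TGAGC, off=2): starts [29, 35, 40, 55, 89, 98] → cuts [31, 37, 42, 57, 91, 100]
  GruX (GGTGAT, off=3): starts [1, 7, 13, 66, 80, 110] → cuts [4, 10, 16, 69, 83, 113]

All cut coordinates (distinct, sorted): [4, 10, 16, 31, 37, 42, 57, 69, 83, 91, 100, 113]

Fragments:
  [0,4): 4 bp
  [4,10): 6 bp
  [10,16): 6 bp
  [16,31): 15 bp
  [31,37): 6 bp
  [37,42): 5 bp
  [42,57): 15 bp
  [57,69): 12 bp
  [69,83): 14 bp
  [83,91): 8 bp
  [91,100): 9 bp
  [100,113): 13 bp
  [113,120): 7 bp

[4,5,6,6,6,7,8,9,12,13,14,15,15]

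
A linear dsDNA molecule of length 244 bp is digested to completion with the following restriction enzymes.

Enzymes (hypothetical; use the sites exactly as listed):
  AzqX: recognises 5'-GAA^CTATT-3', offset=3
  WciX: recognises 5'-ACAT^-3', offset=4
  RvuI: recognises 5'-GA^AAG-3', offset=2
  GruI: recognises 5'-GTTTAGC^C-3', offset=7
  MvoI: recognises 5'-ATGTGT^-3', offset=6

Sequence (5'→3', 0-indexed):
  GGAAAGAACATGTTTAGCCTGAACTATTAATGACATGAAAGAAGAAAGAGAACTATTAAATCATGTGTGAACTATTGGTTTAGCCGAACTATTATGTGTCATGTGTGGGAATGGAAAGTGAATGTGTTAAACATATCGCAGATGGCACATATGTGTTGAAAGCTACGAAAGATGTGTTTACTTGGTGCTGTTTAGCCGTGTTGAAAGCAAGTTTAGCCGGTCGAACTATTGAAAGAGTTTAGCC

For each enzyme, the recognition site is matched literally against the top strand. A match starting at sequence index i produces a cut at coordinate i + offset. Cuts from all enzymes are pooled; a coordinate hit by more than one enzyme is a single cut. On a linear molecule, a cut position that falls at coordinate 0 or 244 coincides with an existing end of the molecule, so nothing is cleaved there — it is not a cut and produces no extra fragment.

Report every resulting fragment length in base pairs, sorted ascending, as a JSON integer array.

Scan for sites:
  AzqX GAACTATT/3: at [20, 49, 68, 85, 222] ⇒ [23, 52, 71, 88, 225]
  WciX ACAT/4: at [7, 32, 130, 146] ⇒ [11, 36, 134, 150]
  RvuI GAAAG/2: at [1, 36, 43, 113, 157, 166, 202, 230] ⇒ [3, 38, 45, 115, 159, 168, 204, 232]
  GruI GTTTAGCC/7: at [11, 77, 189, 210, 236] ⇒ [18, 84, 196, 217, 243]
  MvoI ATGTGT/6: at [62, 93, 100, 121, 150, 171] ⇒ [68, 99, 106, 127, 156, 177]

Pooled cuts: [3, 11, 18, 23, 36, 38, 45, 52, 68, 71, 84, 88, 99, 106, 115, 127, 134, 150, 156, 159, 168, 177, 196, 204, 217, 225, 232, 243]

Fragment lengths:
  [0,3): 3 bp
  [3,11): 8 bp
  [11,18): 7 bp
  [18,23): 5 bp
  [23,36): 13 bp
  [36,38): 2 bp
  [38,45): 7 bp
  [45,52): 7 bp
  [52,68): 16 bp
  [68,71): 3 bp
  [71,84): 13 bp
  [84,88): 4 bp
  [88,99): 11 bp
  [99,106): 7 bp
  [106,115): 9 bp
  [115,127): 12 bp
  [127,134): 7 bp
  [134,150): 16 bp
  [150,156): 6 bp
  [156,159): 3 bp
  [159,168): 9 bp
  [168,177): 9 bp
  [177,196): 19 bp
  [196,204): 8 bp
  [204,217): 13 bp
  [217,225): 8 bp
  [225,232): 7 bp
  [232,243): 11 bp
  [243,244): 1 bp

[1,2,3,3,3,4,5,6,7,7,7,7,7,7,8,8,8,9,9,9,11,11,12,13,13,13,16,16,19]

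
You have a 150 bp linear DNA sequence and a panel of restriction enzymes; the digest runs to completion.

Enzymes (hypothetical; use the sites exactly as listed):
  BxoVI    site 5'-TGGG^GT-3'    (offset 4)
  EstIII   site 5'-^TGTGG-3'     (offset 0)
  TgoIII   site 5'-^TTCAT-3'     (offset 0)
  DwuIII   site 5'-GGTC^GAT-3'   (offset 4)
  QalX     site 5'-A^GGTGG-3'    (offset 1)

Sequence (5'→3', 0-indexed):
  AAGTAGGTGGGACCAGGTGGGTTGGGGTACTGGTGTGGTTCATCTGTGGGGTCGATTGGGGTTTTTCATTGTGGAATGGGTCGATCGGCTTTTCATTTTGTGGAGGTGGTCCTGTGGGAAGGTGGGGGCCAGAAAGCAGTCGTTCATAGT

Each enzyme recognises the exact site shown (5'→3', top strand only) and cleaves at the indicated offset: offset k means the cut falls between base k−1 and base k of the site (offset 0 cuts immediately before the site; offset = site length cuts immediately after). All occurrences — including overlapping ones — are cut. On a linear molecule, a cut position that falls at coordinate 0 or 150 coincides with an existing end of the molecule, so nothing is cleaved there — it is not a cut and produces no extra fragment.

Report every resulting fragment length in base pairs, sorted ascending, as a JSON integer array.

Scan for sites:
  BxoVI (TGGGGT, off=4): starts [22, 46, 56] → cuts [26, 50, 60]
  EstIII (TGTGG, off=0): starts [33, 44, 69, 98, 112] → cuts [33, 44, 69, 98, 112]
  TgoIII (TTCAT, off=0): starts [38, 64, 91, 142] → cuts [38, 64, 91, 142]
  DwuIII (GGTCGAT, off=4): starts [49, 78] → cuts [53, 82]
  QalX (AGGTGG, off=1): starts [4, 14, 103, 119] → cuts [5, 15, 104, 120]

All cut coordinates (distinct, sorted): [5, 15, 26, 33, 38, 44, 50, 53, 60, 64, 69, 82, 91, 98, 104, 112, 120, 142]

Fragments:
  [0,5): 5 bp
  [5,15): 10 bp
  [15,26): 11 bp
  [26,33): 7 bp
  [33,38): 5 bp
  [38,44): 6 bp
  [44,50): 6 bp
  [50,53): 3 bp
  [53,60): 7 bp
  [60,64): 4 bp
  [64,69): 5 bp
  [69,82): 13 bp
  [82,91): 9 bp
  [91,98): 7 bp
  [98,104): 6 bp
  [104,112): 8 bp
  [112,120): 8 bp
  [120,142): 22 bp
  [142,150): 8 bp

[3,4,5,5,5,6,6,6,7,7,7,8,8,8,9,10,11,13,22]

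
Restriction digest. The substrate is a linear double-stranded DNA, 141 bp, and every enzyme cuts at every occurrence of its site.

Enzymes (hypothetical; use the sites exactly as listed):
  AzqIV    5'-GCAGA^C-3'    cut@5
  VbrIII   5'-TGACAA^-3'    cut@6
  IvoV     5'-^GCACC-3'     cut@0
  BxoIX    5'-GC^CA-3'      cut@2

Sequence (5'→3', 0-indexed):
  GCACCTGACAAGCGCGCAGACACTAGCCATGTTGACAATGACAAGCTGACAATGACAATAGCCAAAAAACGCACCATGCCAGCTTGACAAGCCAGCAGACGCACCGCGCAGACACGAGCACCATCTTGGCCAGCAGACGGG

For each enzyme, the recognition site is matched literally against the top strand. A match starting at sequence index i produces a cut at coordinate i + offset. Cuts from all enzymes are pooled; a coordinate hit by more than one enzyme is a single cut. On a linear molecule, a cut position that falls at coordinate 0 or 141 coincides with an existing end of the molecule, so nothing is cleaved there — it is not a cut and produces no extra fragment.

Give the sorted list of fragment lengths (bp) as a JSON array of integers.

[1,2,4,4,5,6,6,7,7,7,8,8,9,9,11,11,11,12,13]

Site scan:
  AzqIV (GCAGAC, off=5): starts [15, 94, 107, 132] → cuts [20, 99, 112, 137]
  VbrIII (TGACAA, off=6): starts [5, 32, 38, 46, 52, 84] → cuts [11, 38, 44, 52, 58, 90]
  IvoV (GCACC, off=0): starts [0, 70, 100, 117] → cuts [70, 100, 117] (position 0 is a terminus of the linear molecule — no cut)
  BxoIX (GCCA, off=2): starts [25, 60, 77, 90, 128] → cuts [27, 62, 79, 92, 130]

All cut coordinates (distinct, sorted): [11, 20, 27, 38, 44, 52, 58, 62, 70, 79, 90, 92, 99, 100, 112, 117, 130, 137]

Fragment lengths:
  [0,11): 11 bp
  [11,20): 9 bp
  [20,27): 7 bp
  [27,38): 11 bp
  [38,44): 6 bp
  [44,52): 8 bp
  [52,58): 6 bp
  [58,62): 4 bp
  [62,70): 8 bp
  [70,79): 9 bp
  [79,90): 11 bp
  [90,92): 2 bp
  [92,99): 7 bp
  [99,100): 1 bp
  [100,112): 12 bp
  [112,117): 5 bp
  [117,130): 13 bp
  [130,137): 7 bp
  [137,141): 4 bp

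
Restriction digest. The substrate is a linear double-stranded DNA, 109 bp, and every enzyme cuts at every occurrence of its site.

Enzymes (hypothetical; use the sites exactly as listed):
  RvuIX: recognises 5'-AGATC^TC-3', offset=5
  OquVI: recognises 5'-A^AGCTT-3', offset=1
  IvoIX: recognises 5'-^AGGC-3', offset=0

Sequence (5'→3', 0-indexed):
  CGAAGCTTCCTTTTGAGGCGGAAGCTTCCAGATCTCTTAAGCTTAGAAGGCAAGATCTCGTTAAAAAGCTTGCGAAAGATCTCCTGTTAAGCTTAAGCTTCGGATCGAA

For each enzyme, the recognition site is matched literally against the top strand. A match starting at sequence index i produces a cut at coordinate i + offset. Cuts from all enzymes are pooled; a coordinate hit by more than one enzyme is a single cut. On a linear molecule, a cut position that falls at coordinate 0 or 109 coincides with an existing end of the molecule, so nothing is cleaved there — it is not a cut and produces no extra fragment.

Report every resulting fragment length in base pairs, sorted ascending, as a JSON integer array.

[3,5,6,7,8,8,9,10,12,12,14,15]

Scan for sites:
  RvuIX AGATCTC/5: at [29, 52, 76] ⇒ [34, 57, 81]
  OquVI AAGCTT/1: at [2, 21, 38, 65, 88, 94] ⇒ [3, 22, 39, 66, 89, 95]
  IvoIX AGGC/0: at [15, 47] ⇒ [15, 47]

Pooled cuts: [3, 15, 22, 34, 39, 47, 57, 66, 81, 89, 95]

Fragment lengths:
  [0,3): 3 bp
  [3,15): 12 bp
  [15,22): 7 bp
  [22,34): 12 bp
  [34,39): 5 bp
  [39,47): 8 bp
  [47,57): 10 bp
  [57,66): 9 bp
  [66,81): 15 bp
  [81,89): 8 bp
  [89,95): 6 bp
  [95,109): 14 bp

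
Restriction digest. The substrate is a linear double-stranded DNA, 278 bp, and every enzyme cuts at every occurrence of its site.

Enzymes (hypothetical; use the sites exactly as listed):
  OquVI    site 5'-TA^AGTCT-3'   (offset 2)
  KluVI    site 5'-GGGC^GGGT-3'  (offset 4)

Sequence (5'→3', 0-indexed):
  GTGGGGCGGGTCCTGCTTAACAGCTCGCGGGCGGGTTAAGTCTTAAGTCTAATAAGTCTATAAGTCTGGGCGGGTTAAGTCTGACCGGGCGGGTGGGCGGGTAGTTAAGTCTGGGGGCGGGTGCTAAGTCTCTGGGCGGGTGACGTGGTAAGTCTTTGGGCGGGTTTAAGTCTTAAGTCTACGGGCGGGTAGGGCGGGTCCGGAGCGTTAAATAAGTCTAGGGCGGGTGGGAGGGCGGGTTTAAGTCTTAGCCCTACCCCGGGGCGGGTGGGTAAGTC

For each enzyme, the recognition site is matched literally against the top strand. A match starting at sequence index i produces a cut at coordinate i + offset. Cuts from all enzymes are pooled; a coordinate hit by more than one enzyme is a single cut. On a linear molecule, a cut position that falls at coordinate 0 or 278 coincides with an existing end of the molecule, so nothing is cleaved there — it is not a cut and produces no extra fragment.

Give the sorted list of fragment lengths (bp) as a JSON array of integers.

[6,6,7,7,7,7,7,8,8,8,9,9,9,9,10,11,11,11,11,12,13,13,13,19,22,25]

Site scan:
  OquVI TAAGTCT/2: at [36, 43, 52, 60, 75, 105, 124, 148, 166, 173, 212, 241] ⇒ [38, 45, 54, 62, 77, 107, 126, 150, 168, 175, 214, 243]
  KluVI GGGCGGGT/4: at [3, 28, 67, 86, 94, 114, 133, 157, 182, 191, 220, 232, 261] ⇒ [7, 32, 71, 90, 98, 118, 137, 161, 186, 195, 224, 236, 265]

All cut coordinates (distinct, sorted): [7, 32, 38, 45, 54, 62, 71, 77, 90, 98, 107, 118, 126, 137, 150, 161, 168, 175, 186, 195, 214, 224, 236, 243, 265]

Fragment lengths:
  [0,7): 7 bp
  [7,32): 25 bp
  [32,38): 6 bp
  [38,45): 7 bp
  [45,54): 9 bp
  [54,62): 8 bp
  [62,71): 9 bp
  [71,77): 6 bp
  [77,90): 13 bp
  [90,98): 8 bp
  [98,107): 9 bp
  [107,118): 11 bp
  [118,126): 8 bp
  [126,137): 11 bp
  [137,150): 13 bp
  [150,161): 11 bp
  [161,168): 7 bp
  [168,175): 7 bp
  [175,186): 11 bp
  [186,195): 9 bp
  [195,214): 19 bp
  [214,224): 10 bp
  [224,236): 12 bp
  [236,243): 7 bp
  [243,265): 22 bp
  [265,278): 13 bp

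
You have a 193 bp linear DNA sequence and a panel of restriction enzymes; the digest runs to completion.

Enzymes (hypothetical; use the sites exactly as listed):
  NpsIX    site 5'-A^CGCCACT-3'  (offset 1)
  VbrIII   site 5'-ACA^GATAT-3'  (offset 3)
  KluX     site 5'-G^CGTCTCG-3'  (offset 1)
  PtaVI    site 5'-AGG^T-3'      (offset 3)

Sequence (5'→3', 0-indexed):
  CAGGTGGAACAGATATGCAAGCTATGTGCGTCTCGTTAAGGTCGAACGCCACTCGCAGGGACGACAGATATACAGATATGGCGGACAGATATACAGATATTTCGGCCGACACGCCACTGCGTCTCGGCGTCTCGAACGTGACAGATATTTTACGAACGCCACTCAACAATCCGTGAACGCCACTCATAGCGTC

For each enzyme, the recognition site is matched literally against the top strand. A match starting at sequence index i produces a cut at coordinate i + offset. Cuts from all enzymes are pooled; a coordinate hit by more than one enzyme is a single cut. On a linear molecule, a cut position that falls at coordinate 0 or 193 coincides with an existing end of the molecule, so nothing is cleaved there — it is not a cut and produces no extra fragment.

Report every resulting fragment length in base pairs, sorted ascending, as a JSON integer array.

Scan for sites:
  NpsIX ACGCCACT/1: at [45, 110, 155, 176] ⇒ [46, 111, 156, 177]
  VbrIII ACAGATAT/3: at [8, 63, 71, 84, 92, 140] ⇒ [11, 66, 74, 87, 95, 143]
  KluX GCGTCTCG/1: at [27, 118, 126] ⇒ [28, 119, 127]
  PtaVI AGGT/3: at [1, 38] ⇒ [4, 41]

All cut coordinates (distinct, sorted): [4, 11, 28, 41, 46, 66, 74, 87, 95, 111, 119, 127, 143, 156, 177]

Fragments:
  [0,4): 4 bp
  [4,11): 7 bp
  [11,28): 17 bp
  [28,41): 13 bp
  [41,46): 5 bp
  [46,66): 20 bp
  [66,74): 8 bp
  [74,87): 13 bp
  [87,95): 8 bp
  [95,111): 16 bp
  [111,119): 8 bp
  [119,127): 8 bp
  [127,143): 16 bp
  [143,156): 13 bp
  [156,177): 21 bp
  [177,193): 16 bp

[4,5,7,8,8,8,8,13,13,13,16,16,16,17,20,21]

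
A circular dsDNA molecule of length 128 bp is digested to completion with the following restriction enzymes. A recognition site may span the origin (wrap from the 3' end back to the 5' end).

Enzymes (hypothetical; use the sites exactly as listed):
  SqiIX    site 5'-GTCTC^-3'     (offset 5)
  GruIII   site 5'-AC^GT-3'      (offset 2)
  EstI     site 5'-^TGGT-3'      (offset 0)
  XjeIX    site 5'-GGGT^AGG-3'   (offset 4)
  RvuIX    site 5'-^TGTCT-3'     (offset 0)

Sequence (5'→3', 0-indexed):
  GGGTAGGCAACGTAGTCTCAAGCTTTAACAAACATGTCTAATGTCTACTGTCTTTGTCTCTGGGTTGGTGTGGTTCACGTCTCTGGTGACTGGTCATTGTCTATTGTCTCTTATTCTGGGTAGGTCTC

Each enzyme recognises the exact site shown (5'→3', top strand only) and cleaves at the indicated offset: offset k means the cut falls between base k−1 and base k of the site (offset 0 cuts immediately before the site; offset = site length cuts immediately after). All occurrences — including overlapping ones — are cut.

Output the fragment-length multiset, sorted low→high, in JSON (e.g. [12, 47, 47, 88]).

Site scan:
  SqiIX GTCTC/5: at [14, 55, 78, 105, 123] ⇒ [0, 19, 60, 83, 110]
  GruIII ACGT/2: at [9, 76] ⇒ [11, 78]
  EstI TGGT/0: at [65, 70, 83, 90] ⇒ [65, 70, 83, 90]
  XjeIX GGGTAGG/4: at [0, 117] ⇒ [4, 121]
  RvuIX TGTCT/0: at [34, 41, 48, 54, 97, 104] ⇒ [34, 41, 48, 54, 97, 104]

All cut coordinates (distinct, sorted): [0, 4, 11, 19, 34, 41, 48, 54, 60, 65, 70, 78, 83, 90, 97, 104, 110, 121]

Fragment lengths:
  0→4: 4 bp
  4→11: 7 bp
  11→19: 8 bp
  19→34: 15 bp
  34→41: 7 bp
  41→48: 7 bp
  48→54: 6 bp
  54→60: 6 bp
  60→65: 5 bp
  65→70: 5 bp
  70→78: 8 bp
  78→83: 5 bp
  83→90: 7 bp
  90→97: 7 bp
  97→104: 7 bp
  104→110: 6 bp
  110→121: 11 bp
  121→0 (wrap): 128-121+0 = 7 bp

[4,5,5,5,6,6,6,7,7,7,7,7,7,7,8,8,11,15]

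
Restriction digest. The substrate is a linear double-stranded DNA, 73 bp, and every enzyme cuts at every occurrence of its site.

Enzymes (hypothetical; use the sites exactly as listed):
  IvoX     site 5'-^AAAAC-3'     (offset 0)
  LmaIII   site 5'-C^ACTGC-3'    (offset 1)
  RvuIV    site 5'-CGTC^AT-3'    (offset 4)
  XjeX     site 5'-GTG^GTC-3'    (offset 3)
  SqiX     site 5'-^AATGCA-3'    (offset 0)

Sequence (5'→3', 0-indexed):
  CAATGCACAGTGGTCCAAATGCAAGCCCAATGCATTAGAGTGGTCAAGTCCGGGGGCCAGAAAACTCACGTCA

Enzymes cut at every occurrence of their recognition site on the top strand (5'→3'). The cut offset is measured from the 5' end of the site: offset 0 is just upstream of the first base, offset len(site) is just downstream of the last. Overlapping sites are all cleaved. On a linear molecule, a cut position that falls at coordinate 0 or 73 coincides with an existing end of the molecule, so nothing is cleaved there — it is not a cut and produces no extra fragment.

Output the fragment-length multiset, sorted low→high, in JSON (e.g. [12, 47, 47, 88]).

[1,5,11,11,13,14,18]

Site scan:
  IvoX AAAAC/0: at [60] ⇒ [60]
  LmaIII (CACTGC, off=1): no sites
  RvuIV (CGTCAT, off=4): no sites
  XjeX GTGGTC/3: at [9, 39] ⇒ [12, 42]
  SqiX AATGCA/0: at [1, 17, 28] ⇒ [1, 17, 28]

All cut coordinates (distinct, sorted): [1, 12, 17, 28, 42, 60]

Fragment lengths:
  [0,1): 1 bp
  [1,12): 11 bp
  [12,17): 5 bp
  [17,28): 11 bp
  [28,42): 14 bp
  [42,60): 18 bp
  [60,73): 13 bp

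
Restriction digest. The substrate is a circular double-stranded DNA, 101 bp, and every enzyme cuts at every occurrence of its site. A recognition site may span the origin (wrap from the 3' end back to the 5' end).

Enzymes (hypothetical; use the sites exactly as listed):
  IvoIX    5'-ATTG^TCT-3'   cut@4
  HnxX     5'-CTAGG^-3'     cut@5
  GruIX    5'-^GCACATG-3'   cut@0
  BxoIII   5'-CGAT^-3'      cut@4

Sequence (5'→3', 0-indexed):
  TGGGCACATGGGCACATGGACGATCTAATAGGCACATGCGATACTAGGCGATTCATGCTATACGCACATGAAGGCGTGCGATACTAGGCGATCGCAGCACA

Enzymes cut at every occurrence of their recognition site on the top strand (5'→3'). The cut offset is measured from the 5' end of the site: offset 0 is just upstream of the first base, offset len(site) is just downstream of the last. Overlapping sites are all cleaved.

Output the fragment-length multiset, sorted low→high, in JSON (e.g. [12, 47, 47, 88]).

[4,4,4,6,6,7,8,8,11,11,13,19]

Site scan:
  IvoIX (ATTGTCT, off=4): no sites
  HnxX (CTAGG, off=5): starts [43, 83] → cuts [48, 88]
  GruIX (GCACATG, off=0): starts [3, 11, 31, 63, 96] → cuts [3, 11, 31, 63, 96]
  BxoIII (CGAT, off=4): starts [20, 38, 48, 78, 88] → cuts [24, 42, 52, 82, 92]

Pooled cuts: [3, 11, 24, 31, 42, 48, 52, 63, 82, 88, 92, 96]

Fragments:
  3→11: 8 bp
  11→24: 13 bp
  24→31: 7 bp
  31→42: 11 bp
  42→48: 6 bp
  48→52: 4 bp
  52→63: 11 bp
  63→82: 19 bp
  82→88: 6 bp
  88→92: 4 bp
  92→96: 4 bp
  96→3 (wrap): 101-96+3 = 8 bp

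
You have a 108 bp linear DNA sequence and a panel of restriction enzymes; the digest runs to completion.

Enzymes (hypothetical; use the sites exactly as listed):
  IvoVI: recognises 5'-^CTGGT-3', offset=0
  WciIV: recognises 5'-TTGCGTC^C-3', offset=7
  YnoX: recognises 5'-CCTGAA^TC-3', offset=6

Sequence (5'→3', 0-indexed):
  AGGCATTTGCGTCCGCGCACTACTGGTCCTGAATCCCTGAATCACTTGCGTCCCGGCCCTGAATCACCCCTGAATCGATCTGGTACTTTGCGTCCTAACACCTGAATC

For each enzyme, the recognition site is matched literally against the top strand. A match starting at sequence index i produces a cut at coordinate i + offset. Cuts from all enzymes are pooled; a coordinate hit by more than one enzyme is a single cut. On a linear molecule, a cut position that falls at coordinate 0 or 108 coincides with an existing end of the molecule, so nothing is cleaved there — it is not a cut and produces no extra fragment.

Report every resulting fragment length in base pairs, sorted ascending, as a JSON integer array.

Per-enzyme occurrences:
  IvoVI CTGGT/0: at [22, 79] ⇒ [22, 79]
  WciIV TTGCGTCC/7: at [6, 45, 87] ⇒ [13, 52, 94]
  YnoX CCTGAATC/6: at [27, 35, 57, 68, 100] ⇒ [33, 41, 63, 74, 106]

All cut coordinates (distinct, sorted): [13, 22, 33, 41, 52, 63, 74, 79, 94, 106]

Fragment lengths:
  [0,13): 13 bp
  [13,22): 9 bp
  [22,33): 11 bp
  [33,41): 8 bp
  [41,52): 11 bp
  [52,63): 11 bp
  [63,74): 11 bp
  [74,79): 5 bp
  [79,94): 15 bp
  [94,106): 12 bp
  [106,108): 2 bp

[2,5,8,9,11,11,11,11,12,13,15]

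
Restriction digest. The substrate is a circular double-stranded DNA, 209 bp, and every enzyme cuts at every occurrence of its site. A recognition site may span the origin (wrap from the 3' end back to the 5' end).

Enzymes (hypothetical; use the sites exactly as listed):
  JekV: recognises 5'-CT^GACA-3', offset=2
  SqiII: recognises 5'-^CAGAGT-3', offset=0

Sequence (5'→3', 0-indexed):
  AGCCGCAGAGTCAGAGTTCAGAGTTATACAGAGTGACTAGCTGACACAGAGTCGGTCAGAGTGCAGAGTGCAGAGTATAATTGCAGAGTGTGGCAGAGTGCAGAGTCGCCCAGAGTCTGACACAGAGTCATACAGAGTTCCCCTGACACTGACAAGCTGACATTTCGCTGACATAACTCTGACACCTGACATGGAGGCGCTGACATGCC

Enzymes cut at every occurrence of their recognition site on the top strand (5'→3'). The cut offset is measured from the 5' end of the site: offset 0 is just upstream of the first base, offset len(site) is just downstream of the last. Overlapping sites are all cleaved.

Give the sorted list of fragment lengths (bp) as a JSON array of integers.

Site scan:
  JekV CTGACA/2: at [40, 116, 142, 148, 156, 167, 178, 185, 199] ⇒ [42, 118, 144, 150, 158, 169, 180, 187, 201]
  SqiII CAGAGT/0: at [5, 11, 18, 28, 46, 56, 63, 70, 83, 93, 100, 110, 122, 132] ⇒ [5, 11, 18, 28, 46, 56, 63, 70, 83, 93, 100, 110, 122, 132]

Pooled cuts: [5, 11, 18, 28, 42, 46, 56, 63, 70, 83, 93, 100, 110, 118, 122, 132, 144, 150, 158, 169, 180, 187, 201]

Fragments:
  5→11: 6 bp
  11→18: 7 bp
  18→28: 10 bp
  28→42: 14 bp
  42→46: 4 bp
  46→56: 10 bp
  56→63: 7 bp
  63→70: 7 bp
  70→83: 13 bp
  83→93: 10 bp
  93→100: 7 bp
  100→110: 10 bp
  110→118: 8 bp
  118→122: 4 bp
  122→132: 10 bp
  132→144: 12 bp
  144→150: 6 bp
  150→158: 8 bp
  158→169: 11 bp
  169→180: 11 bp
  180→187: 7 bp
  187→201: 14 bp
  201→5 (wrap): 209-201+5 = 13 bp

[4,4,6,6,7,7,7,7,7,8,8,10,10,10,10,10,11,11,12,13,13,14,14]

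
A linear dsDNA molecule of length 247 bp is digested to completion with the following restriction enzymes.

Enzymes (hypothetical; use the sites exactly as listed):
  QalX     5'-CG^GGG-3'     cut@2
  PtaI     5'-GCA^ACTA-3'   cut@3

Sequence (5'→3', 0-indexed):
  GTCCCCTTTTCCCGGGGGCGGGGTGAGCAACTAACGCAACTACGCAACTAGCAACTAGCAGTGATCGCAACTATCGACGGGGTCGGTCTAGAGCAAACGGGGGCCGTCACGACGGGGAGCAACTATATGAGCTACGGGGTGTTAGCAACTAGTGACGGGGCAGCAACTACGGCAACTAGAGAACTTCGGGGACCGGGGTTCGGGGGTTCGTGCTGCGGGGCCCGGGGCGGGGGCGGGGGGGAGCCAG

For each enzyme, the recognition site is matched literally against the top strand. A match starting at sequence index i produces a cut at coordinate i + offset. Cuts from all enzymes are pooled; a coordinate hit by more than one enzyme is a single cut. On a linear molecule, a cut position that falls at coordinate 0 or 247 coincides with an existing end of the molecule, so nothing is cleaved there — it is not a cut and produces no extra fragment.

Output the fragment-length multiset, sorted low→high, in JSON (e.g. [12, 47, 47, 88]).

[5,6,6,7,7,7,7,7,8,8,9,9,9,10,10,11,12,14,14,15,15,15,16,20]

Per-enzyme occurrences:
  QalX CGGGG/2: at [12, 18, 77, 97, 112, 134, 155, 186, 193, 200, 215, 222, 227, 233] ⇒ [14, 20, 79, 99, 114, 136, 157, 188, 195, 202, 217, 224, 229, 235]
  PtaI GCAACTA/3: at [26, 35, 43, 50, 66, 118, 144, 162, 171] ⇒ [29, 38, 46, 53, 69, 121, 147, 165, 174]

Pooled cuts: [14, 20, 29, 38, 46, 53, 69, 79, 99, 114, 121, 136, 147, 157, 165, 174, 188, 195, 202, 217, 224, 229, 235]

Fragments:
  [0,14): 14 bp
  [14,20): 6 bp
  [20,29): 9 bp
  [29,38): 9 bp
  [38,46): 8 bp
  [46,53): 7 bp
  [53,69): 16 bp
  [69,79): 10 bp
  [79,99): 20 bp
  [99,114): 15 bp
  [114,121): 7 bp
  [121,136): 15 bp
  [136,147): 11 bp
  [147,157): 10 bp
  [157,165): 8 bp
  [165,174): 9 bp
  [174,188): 14 bp
  [188,195): 7 bp
  [195,202): 7 bp
  [202,217): 15 bp
  [217,224): 7 bp
  [224,229): 5 bp
  [229,235): 6 bp
  [235,247): 12 bp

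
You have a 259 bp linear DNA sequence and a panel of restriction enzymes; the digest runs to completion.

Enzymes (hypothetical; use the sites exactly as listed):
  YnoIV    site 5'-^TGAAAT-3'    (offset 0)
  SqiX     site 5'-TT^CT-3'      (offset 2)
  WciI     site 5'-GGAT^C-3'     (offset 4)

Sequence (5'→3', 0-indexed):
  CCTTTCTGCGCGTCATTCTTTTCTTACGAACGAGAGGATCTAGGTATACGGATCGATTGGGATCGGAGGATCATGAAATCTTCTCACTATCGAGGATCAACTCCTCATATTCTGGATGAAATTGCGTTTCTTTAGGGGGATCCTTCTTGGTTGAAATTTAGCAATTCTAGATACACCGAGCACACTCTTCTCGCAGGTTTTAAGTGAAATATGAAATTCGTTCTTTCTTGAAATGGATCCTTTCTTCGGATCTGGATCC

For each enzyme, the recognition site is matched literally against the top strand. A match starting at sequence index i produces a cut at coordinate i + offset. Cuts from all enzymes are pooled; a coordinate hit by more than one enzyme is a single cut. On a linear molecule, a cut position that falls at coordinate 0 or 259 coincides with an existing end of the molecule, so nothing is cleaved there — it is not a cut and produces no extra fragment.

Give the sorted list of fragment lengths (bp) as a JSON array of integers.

Scan for sites:
  YnoIV (TGAAAT, off=0): starts [73, 116, 151, 204, 211, 228] → cuts [73, 116, 151, 204, 211, 228]
  SqiX (TTCT, off=2): starts [3, 15, 20, 80, 109, 127, 143, 164, 187, 220, 224, 241] → cuts [5, 17, 22, 82, 111, 129, 145, 166, 189, 222, 226, 243]
  WciI (GGATC, off=4): starts [35, 49, 59, 67, 93, 137, 234, 247, 253] → cuts [39, 53, 63, 71, 97, 141, 238, 251, 257]

All cut coordinates (distinct, sorted): [5, 17, 22, 39, 53, 63, 71, 73, 82, 97, 111, 116, 129, 141, 145, 151, 166, 189, 204, 211, 222, 226, 228, 238, 243, 251, 257]

Fragment lengths:
  [0,5): 5 bp
  [5,17): 12 bp
  [17,22): 5 bp
  [22,39): 17 bp
  [39,53): 14 bp
  [53,63): 10 bp
  [63,71): 8 bp
  [71,73): 2 bp
  [73,82): 9 bp
  [82,97): 15 bp
  [97,111): 14 bp
  [111,116): 5 bp
  [116,129): 13 bp
  [129,141): 12 bp
  [141,145): 4 bp
  [145,151): 6 bp
  [151,166): 15 bp
  [166,189): 23 bp
  [189,204): 15 bp
  [204,211): 7 bp
  [211,222): 11 bp
  [222,226): 4 bp
  [226,228): 2 bp
  [228,238): 10 bp
  [238,243): 5 bp
  [243,251): 8 bp
  [251,257): 6 bp
  [257,259): 2 bp

[2,2,2,4,4,5,5,5,5,6,6,7,8,8,9,10,10,11,12,12,13,14,14,15,15,15,17,23]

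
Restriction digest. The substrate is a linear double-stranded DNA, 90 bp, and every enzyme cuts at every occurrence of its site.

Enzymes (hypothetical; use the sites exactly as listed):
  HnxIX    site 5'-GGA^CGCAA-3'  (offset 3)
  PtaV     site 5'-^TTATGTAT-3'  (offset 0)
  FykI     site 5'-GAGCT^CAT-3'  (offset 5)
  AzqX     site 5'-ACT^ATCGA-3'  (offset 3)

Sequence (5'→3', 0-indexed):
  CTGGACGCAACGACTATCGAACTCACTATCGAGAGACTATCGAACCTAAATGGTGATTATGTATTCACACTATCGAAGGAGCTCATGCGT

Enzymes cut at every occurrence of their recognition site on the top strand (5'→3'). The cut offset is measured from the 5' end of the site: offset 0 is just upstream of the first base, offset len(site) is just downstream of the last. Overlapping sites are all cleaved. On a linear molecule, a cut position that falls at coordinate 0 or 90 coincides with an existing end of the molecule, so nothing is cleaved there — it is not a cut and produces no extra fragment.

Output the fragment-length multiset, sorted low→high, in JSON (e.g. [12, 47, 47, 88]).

Site scan:
  HnxIX GGACGCAA/3: at [2] ⇒ [5]
  PtaV TTATGTAT/0: at [56] ⇒ [56]
  FykI GAGCTCAT/5: at [78] ⇒ [83]
  AzqX ACTATCGA/3: at [12, 24, 35, 68] ⇒ [15, 27, 38, 71]

Pooled cuts: [5, 15, 27, 38, 56, 71, 83]

Fragments:
  [0,5): 5 bp
  [5,15): 10 bp
  [15,27): 12 bp
  [27,38): 11 bp
  [38,56): 18 bp
  [56,71): 15 bp
  [71,83): 12 bp
  [83,90): 7 bp

[5,7,10,11,12,12,15,18]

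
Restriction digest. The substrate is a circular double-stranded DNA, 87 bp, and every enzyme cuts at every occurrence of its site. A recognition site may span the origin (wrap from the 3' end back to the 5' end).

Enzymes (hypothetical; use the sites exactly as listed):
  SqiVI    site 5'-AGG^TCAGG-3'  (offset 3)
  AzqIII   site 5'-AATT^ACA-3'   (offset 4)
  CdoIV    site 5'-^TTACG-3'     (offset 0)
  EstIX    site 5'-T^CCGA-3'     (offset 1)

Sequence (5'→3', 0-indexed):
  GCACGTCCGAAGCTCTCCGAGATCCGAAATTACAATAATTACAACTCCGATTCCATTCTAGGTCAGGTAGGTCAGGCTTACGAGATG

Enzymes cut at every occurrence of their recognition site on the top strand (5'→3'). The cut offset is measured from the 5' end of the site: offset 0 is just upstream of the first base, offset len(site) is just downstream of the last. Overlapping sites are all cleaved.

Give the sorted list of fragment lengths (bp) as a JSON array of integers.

Scan for sites:
  SqiVI (AGGTCAGG, off=3): starts [59, 68] → cuts [62, 71]
  AzqIII (AATTACA, off=4): starts [27, 36] → cuts [31, 40]
  CdoIV (TTACG, off=0): starts [77] → cuts [77]
  EstIX (TCCGA, off=1): starts [5, 15, 22, 45] → cuts [6, 16, 23, 46]

Pooled cuts: [6, 16, 23, 31, 40, 46, 62, 71, 77]

Fragments:
  6→16: 10 bp
  16→23: 7 bp
  23→31: 8 bp
  31→40: 9 bp
  40→46: 6 bp
  46→62: 16 bp
  62→71: 9 bp
  71→77: 6 bp
  77→6 (wrap): 87-77+6 = 16 bp

[6,6,7,8,9,9,10,16,16]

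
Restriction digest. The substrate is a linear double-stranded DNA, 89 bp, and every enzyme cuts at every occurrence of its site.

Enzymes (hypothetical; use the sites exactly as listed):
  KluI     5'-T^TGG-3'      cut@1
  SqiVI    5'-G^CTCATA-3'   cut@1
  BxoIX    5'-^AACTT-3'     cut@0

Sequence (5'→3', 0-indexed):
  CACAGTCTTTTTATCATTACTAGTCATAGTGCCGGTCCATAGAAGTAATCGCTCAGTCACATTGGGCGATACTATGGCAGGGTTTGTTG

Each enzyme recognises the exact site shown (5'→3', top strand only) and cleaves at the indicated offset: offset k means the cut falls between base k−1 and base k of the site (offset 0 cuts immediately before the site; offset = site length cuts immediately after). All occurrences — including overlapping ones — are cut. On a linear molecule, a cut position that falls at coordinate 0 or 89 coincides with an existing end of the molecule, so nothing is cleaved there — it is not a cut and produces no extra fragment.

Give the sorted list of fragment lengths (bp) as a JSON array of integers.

[27,62]

Scan for sites:
  KluI (TTGG, off=1): starts [61] → cuts [62]
  SqiVI (GCTCATA, off=1): no sites
  BxoIX (AACTT, off=0): no sites

All cut coordinates (distinct, sorted): [62]

Fragments:
  [0,62): 62 bp
  [62,89): 27 bp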